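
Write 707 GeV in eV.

707000000000 eV

giga = 10^9, (no prefix) = 10^0; factor is 10^9.
707 × 10^9 = 707000000000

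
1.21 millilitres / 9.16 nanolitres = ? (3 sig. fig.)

132000

(1.21e-3) / (9.16e-9) = 0.1321e6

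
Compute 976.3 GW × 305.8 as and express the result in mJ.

0.29855254 mJ

976.3 × 10⁹ × 305.8 × 10⁻¹⁸ = 298552.54 × 10⁻⁹ J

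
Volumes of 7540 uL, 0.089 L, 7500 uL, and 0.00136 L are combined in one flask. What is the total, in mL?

105.4 mL

In mL:
  7540 uL = 7540 × 10⁻³ mL = 7.54
  0.089 L = 0.089 × 10³ mL = 89
  7500 uL = 7500 × 10⁻³ mL = 7.5
  0.00136 L = 0.00136 × 10³ mL = 1.36
Sum: 7.54 + 89 + 7.5 + 1.36 = 105.4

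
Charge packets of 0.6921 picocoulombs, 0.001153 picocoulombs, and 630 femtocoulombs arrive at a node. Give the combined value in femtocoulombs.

1323.253 femtocoulombs

In femtocoulombs:
  0.6921 picocoulombs = 0.6921 × 10^3 femtocoulombs = 692.1
  0.001153 picocoulombs = 0.001153 × 10^3 femtocoulombs = 1.153
  630 femtocoulombs → 630
Sum: 692.1 + 1.153 + 630 = 1323.253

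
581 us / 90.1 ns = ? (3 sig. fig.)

(581 × 10^-6) / (90.1 × 10^-9) = 6.448 × 10^3

6450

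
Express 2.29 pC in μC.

0.00000229 μC

pico = 10⁻¹², micro = 10⁻⁶; factor is 10⁻⁶.
2.29 × 10⁻⁶ = 0.00000229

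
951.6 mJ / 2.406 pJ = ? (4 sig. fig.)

(951.6e-3) / (2.406e-12) = 395.51e9

395500000000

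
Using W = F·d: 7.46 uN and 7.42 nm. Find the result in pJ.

0.0553532 pJ

7.46e-6 × 7.42e-9 = 55.3532e-15 J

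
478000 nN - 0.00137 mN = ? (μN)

476.63 μN

In μN:
  478000 nN = 478000 × 10⁻³ μN = 478
  0.00137 mN = 0.00137 × 10³ μN = 1.37
Difference: 478 - 1.37 = 476.63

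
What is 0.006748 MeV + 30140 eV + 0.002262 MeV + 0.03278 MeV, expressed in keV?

71.93 keV

In keV:
  0.006748 MeV = 0.006748 × 10^3 keV = 6.748
  30140 eV = 30140 × 10^-3 keV = 30.14
  0.002262 MeV = 0.002262 × 10^3 keV = 2.262
  0.03278 MeV = 0.03278 × 10^3 keV = 32.78
Sum: 6.748 + 30.14 + 2.262 + 32.78 = 71.93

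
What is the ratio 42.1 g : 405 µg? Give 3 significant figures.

(42.1) / (405 × 10^-6) = 0.104 × 10^6

104000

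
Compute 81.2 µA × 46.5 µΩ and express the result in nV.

3.7758 nV

81.2 × 10⁻⁶ × 46.5 × 10⁻⁶ = 3775.8 × 10⁻¹² V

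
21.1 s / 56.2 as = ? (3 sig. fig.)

375000000000000000

(21.1) / (56.2 × 10^-18) = 0.3754 × 10^18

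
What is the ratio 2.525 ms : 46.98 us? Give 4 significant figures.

(2.525 × 10^-3) / (46.98 × 10^-6) = 0.053746 × 10^3

53.75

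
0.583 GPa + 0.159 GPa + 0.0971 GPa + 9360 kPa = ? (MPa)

In MPa:
  0.583 GPa = 0.583 × 10³ MPa = 583
  0.159 GPa = 0.159 × 10³ MPa = 159
  0.0971 GPa = 0.0971 × 10³ MPa = 97.1
  9360 kPa = 9360 × 10⁻³ MPa = 9.36
Sum: 583 + 159 + 97.1 + 9.36 = 848.46

848.46 MPa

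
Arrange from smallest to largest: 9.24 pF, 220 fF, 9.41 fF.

9.41 fF < 220 fF < 9.24 pF

9.24 pF = 0.00000000000924 F
220 fF = 0.00000000000022 F
9.41 fF = 0.00000000000000941 F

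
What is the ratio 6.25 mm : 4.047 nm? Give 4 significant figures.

(6.25 × 10^-3) / (4.047 × 10^-9) = 1.5444 × 10^6

1544000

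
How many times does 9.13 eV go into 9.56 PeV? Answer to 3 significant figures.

(9.56 × 10¹⁵) / (9.13) = 1.047 × 10¹⁵

1050000000000000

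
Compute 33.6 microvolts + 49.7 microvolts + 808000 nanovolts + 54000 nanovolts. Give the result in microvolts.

In microvolts:
  33.6 microvolts → 33.6
  49.7 microvolts → 49.7
  808000 nanovolts = 808000e-3 microvolts = 808
  54000 nanovolts = 54000e-3 microvolts = 54
Sum: 33.6 + 49.7 + 808 + 54 = 945.3

945.3 microvolts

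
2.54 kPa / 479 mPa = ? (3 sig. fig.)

(2.54e3) / (479e-3) = 0.005303e6

5300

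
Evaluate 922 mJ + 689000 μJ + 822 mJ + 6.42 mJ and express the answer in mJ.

2439.42 mJ

In mJ:
  922 mJ → 922
  689000 μJ = 689000e-3 mJ = 689
  822 mJ → 822
  6.42 mJ → 6.42
Sum: 922 + 689 + 822 + 6.42 = 2439.42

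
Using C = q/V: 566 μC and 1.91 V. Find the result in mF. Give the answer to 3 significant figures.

0.296 mF

(566e-6) / (1.91) = 296.34e-6 F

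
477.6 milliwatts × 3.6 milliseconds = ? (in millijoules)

1.71936 millijoules

477.6e-3 × 3.6e-3 = 1719.36e-6 J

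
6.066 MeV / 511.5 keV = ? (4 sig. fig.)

(6.066 × 10⁶) / (511.5 × 10³) = 0.011859 × 10³

11.86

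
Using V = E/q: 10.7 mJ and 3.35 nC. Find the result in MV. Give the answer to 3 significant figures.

3.19 MV

(10.7 × 10⁻³) / (3.35 × 10⁻⁹) = 3.194 × 10⁶ V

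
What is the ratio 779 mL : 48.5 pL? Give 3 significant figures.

(779e-3) / (48.5e-12) = 16.06e9

16100000000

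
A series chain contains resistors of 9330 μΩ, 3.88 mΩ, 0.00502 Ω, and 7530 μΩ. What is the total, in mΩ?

In mΩ:
  9330 μΩ = 9330e-3 mΩ = 9.33
  3.88 mΩ → 3.88
  0.00502 Ω = 0.00502e3 mΩ = 5.02
  7530 μΩ = 7530e-3 mΩ = 7.53
Sum: 9.33 + 3.88 + 5.02 + 7.53 = 25.76

25.76 mΩ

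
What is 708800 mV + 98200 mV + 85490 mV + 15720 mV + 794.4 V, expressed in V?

1702.61 V

In V:
  708800 mV = 708800 × 10^-3 V = 708.8
  98200 mV = 98200 × 10^-3 V = 98.2
  85490 mV = 85490 × 10^-3 V = 85.49
  15720 mV = 15720 × 10^-3 V = 15.72
  794.4 V → 794.4
Sum: 708.8 + 98.2 + 85.49 + 15.72 + 794.4 = 1702.61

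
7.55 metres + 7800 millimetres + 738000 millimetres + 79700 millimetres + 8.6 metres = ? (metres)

841.65 metres

In metres:
  7.55 metres → 7.55
  7800 millimetres = 7800e-3 metres = 7.8
  738000 millimetres = 738000e-3 metres = 738
  79700 millimetres = 79700e-3 metres = 79.7
  8.6 metres → 8.6
Sum: 7.55 + 7.8 + 738 + 79.7 + 8.6 = 841.65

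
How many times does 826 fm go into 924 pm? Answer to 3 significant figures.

1120

(924e-12) / (826e-15) = 1.119e3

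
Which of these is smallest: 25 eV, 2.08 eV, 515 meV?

25 eV = 25 eV
2.08 eV = 2.08 eV
515 meV = 0.515 eV

515 meV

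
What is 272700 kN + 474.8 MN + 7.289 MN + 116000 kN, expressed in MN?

870.789 MN

In MN:
  272700 kN = 272700 × 10⁻³ MN = 272.7
  474.8 MN → 474.8
  7.289 MN → 7.289
  116000 kN = 116000 × 10⁻³ MN = 116
Sum: 272.7 + 474.8 + 7.289 + 116 = 870.789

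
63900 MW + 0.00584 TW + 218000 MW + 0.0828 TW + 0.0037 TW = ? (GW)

In GW:
  63900 MW = 63900 × 10^-3 GW = 63.9
  0.00584 TW = 0.00584 × 10^3 GW = 5.84
  218000 MW = 218000 × 10^-3 GW = 218
  0.0828 TW = 0.0828 × 10^3 GW = 82.8
  0.0037 TW = 0.0037 × 10^3 GW = 3.7
Sum: 63.9 + 5.84 + 218 + 82.8 + 3.7 = 374.24

374.24 GW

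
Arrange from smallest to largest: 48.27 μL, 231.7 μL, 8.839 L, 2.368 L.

48.27 μL = 0.00004827 L
231.7 μL = 0.0002317 L
8.839 L = 8.839 L
2.368 L = 2.368 L

48.27 μL < 231.7 μL < 2.368 L < 8.839 L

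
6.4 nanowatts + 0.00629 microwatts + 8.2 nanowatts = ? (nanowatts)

20.89 nanowatts

In nanowatts:
  6.4 nanowatts → 6.4
  0.00629 microwatts = 0.00629e3 nanowatts = 6.29
  8.2 nanowatts → 8.2
Sum: 6.4 + 6.29 + 8.2 = 20.89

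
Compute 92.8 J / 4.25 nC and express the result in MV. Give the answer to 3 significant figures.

21800 MV

(92.8) / (4.25 × 10⁻⁹) = 21.835 × 10⁹ V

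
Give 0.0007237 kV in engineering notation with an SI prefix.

723.7 mV

= 723.7 × 10^-3 V; 10^-3 is milli.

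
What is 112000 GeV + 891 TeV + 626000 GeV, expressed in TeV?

1629 TeV

In TeV:
  112000 GeV = 112000 × 10^-3 TeV = 112
  891 TeV → 891
  626000 GeV = 626000 × 10^-3 TeV = 626
Sum: 112 + 891 + 626 = 1629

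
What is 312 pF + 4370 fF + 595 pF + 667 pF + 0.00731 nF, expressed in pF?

1585.68 pF

In pF:
  312 pF → 312
  4370 fF = 4370 × 10⁻³ pF = 4.37
  595 pF → 595
  667 pF → 667
  0.00731 nF = 0.00731 × 10³ pF = 7.31
Sum: 312 + 4.37 + 595 + 667 + 7.31 = 1585.68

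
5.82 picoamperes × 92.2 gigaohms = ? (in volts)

0.536604 volts

5.82 × 10^-12 × 92.2 × 10^9 = 536.604 × 10^-3 V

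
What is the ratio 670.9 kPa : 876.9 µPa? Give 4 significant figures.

(670.9 × 10^3) / (876.9 × 10^-6) = 0.76508 × 10^9

765100000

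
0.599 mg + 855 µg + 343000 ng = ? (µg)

In µg:
  0.599 mg = 0.599 × 10³ µg = 599
  855 µg → 855
  343000 ng = 343000 × 10⁻³ µg = 343
Sum: 599 + 855 + 343 = 1797

1797 µg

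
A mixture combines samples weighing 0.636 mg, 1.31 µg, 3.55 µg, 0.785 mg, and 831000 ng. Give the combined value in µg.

In µg:
  0.636 mg = 0.636 × 10^3 µg = 636
  1.31 µg → 1.31
  3.55 µg → 3.55
  0.785 mg = 0.785 × 10^3 µg = 785
  831000 ng = 831000 × 10^-3 µg = 831
Sum: 636 + 1.31 + 3.55 + 785 + 831 = 2256.86

2256.86 µg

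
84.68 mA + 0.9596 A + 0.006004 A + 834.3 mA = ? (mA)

1884.584 mA

In mA:
  84.68 mA → 84.68
  0.9596 A = 0.9596 × 10^3 mA = 959.6
  0.006004 A = 0.006004 × 10^3 mA = 6.004
  834.3 mA → 834.3
Sum: 84.68 + 959.6 + 6.004 + 834.3 = 1884.584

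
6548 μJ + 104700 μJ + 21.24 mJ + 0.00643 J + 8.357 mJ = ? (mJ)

In mJ:
  6548 μJ = 6548 × 10^-3 mJ = 6.548
  104700 μJ = 104700 × 10^-3 mJ = 104.7
  21.24 mJ → 21.24
  0.00643 J = 0.00643 × 10^3 mJ = 6.43
  8.357 mJ → 8.357
Sum: 6.548 + 104.7 + 21.24 + 6.43 + 8.357 = 147.275

147.275 mJ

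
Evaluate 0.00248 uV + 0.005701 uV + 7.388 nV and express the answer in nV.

In nV:
  0.00248 uV = 0.00248 × 10^3 nV = 2.48
  0.005701 uV = 0.005701 × 10^3 nV = 5.701
  7.388 nV → 7.388
Sum: 2.48 + 5.701 + 7.388 = 15.569

15.569 nV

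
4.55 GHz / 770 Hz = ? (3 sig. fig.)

5910000

(4.55e9) / (770) = 0.005909e9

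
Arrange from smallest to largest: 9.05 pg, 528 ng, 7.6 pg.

7.6 pg < 9.05 pg < 528 ng

9.05 pg = 0.00000000000905 g
528 ng = 0.000000528 g
7.6 pg = 0.0000000000076 g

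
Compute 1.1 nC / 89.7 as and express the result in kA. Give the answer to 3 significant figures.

(1.1 × 10^-9) / (89.7 × 10^-18) = 0.012263 × 10^9 A

12300 kA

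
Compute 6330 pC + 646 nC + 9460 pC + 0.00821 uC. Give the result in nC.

In nC:
  6330 pC = 6330e-3 nC = 6.33
  646 nC → 646
  9460 pC = 9460e-3 nC = 9.46
  0.00821 uC = 0.00821e3 nC = 8.21
Sum: 6.33 + 646 + 9.46 + 8.21 = 670

670 nC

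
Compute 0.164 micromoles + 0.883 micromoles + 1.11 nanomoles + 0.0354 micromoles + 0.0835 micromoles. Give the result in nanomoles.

In nanomoles:
  0.164 micromoles = 0.164e3 nanomoles = 164
  0.883 micromoles = 0.883e3 nanomoles = 883
  1.11 nanomoles → 1.11
  0.0354 micromoles = 0.0354e3 nanomoles = 35.4
  0.0835 micromoles = 0.0835e3 nanomoles = 83.5
Sum: 164 + 883 + 1.11 + 35.4 + 83.5 = 1167.01

1167.01 nanomoles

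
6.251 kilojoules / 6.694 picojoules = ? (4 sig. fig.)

933800000000000

(6.251 × 10³) / (6.694 × 10⁻¹²) = 0.93382 × 10¹⁵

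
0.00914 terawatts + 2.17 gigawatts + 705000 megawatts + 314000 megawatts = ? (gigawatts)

1030.31 gigawatts

In gigawatts:
  0.00914 terawatts = 0.00914 × 10³ gigawatts = 9.14
  2.17 gigawatts → 2.17
  705000 megawatts = 705000 × 10⁻³ gigawatts = 705
  314000 megawatts = 314000 × 10⁻³ gigawatts = 314
Sum: 9.14 + 2.17 + 705 + 314 = 1030.31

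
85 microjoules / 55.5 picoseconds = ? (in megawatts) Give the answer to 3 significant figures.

1.53 megawatts

(85e-6) / (55.5e-12) = 1.5315e6 W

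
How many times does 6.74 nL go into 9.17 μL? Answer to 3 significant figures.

1360

(9.17e-6) / (6.74e-9) = 1.361e3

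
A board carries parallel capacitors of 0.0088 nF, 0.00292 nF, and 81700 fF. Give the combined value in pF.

93.42 pF

In pF:
  0.0088 nF = 0.0088 × 10³ pF = 8.8
  0.00292 nF = 0.00292 × 10³ pF = 2.92
  81700 fF = 81700 × 10⁻³ pF = 81.7
Sum: 8.8 + 2.92 + 81.7 = 93.42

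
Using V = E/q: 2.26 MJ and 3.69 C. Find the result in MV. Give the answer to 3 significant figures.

0.612 MV

(2.26 × 10⁶) / (3.69) = 0.61247 × 10⁶ V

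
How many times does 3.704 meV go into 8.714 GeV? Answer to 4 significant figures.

(8.714e9) / (3.704e-3) = 2.3526e12

2353000000000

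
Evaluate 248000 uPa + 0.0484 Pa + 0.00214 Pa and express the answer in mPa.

In mPa:
  248000 uPa = 248000 × 10^-3 mPa = 248
  0.0484 Pa = 0.0484 × 10^3 mPa = 48.4
  0.00214 Pa = 0.00214 × 10^3 mPa = 2.14
Sum: 248 + 48.4 + 2.14 = 298.54

298.54 mPa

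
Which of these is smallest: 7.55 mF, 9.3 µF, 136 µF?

7.55 mF = 0.00755 F
9.3 µF = 0.0000093 F
136 µF = 0.000136 F

9.3 µF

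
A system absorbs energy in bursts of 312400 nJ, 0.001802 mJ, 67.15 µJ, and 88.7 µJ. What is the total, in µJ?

In µJ:
  312400 nJ = 312400 × 10^-3 µJ = 312.4
  0.001802 mJ = 0.001802 × 10^3 µJ = 1.802
  67.15 µJ → 67.15
  88.7 µJ → 88.7
Sum: 312.4 + 1.802 + 67.15 + 88.7 = 470.052

470.052 µJ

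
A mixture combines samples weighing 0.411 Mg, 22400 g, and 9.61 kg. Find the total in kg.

443.01 kg

In kg:
  0.411 Mg = 0.411 × 10³ kg = 411
  22400 g = 22400 × 10⁻³ kg = 22.4
  9.61 kg → 9.61
Sum: 411 + 22.4 + 9.61 = 443.01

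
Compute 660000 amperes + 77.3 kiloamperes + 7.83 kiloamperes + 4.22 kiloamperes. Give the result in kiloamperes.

749.35 kiloamperes

In kiloamperes:
  660000 amperes = 660000 × 10^-3 kiloamperes = 660
  77.3 kiloamperes → 77.3
  7.83 kiloamperes → 7.83
  4.22 kiloamperes → 4.22
Sum: 660 + 77.3 + 7.83 + 4.22 = 749.35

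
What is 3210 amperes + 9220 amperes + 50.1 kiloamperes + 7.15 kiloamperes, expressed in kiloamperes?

69.68 kiloamperes

In kiloamperes:
  3210 amperes = 3210 × 10⁻³ kiloamperes = 3.21
  9220 amperes = 9220 × 10⁻³ kiloamperes = 9.22
  50.1 kiloamperes → 50.1
  7.15 kiloamperes → 7.15
Sum: 3.21 + 9.22 + 50.1 + 7.15 = 69.68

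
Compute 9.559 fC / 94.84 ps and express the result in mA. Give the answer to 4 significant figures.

0.1008 mA

(9.559 × 10⁻¹⁵) / (94.84 × 10⁻¹²) = 0.100791 × 10⁻³ A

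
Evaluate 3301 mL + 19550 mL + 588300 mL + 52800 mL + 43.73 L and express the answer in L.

707.681 L

In L:
  3301 mL = 3301 × 10^-3 L = 3.301
  19550 mL = 19550 × 10^-3 L = 19.55
  588300 mL = 588300 × 10^-3 L = 588.3
  52800 mL = 52800 × 10^-3 L = 52.8
  43.73 L → 43.73
Sum: 3.301 + 19.55 + 588.3 + 52.8 + 43.73 = 707.681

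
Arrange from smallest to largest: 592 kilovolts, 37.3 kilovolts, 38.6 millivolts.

38.6 millivolts < 37.3 kilovolts < 592 kilovolts

592 kilovolts = 592000 volts
37.3 kilovolts = 37300 volts
38.6 millivolts = 0.0386 volts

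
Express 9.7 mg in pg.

9700000000 pg

milli = 10⁻³, pico = 10⁻¹²; factor is 10⁹.
9.7 × 10⁹ = 9700000000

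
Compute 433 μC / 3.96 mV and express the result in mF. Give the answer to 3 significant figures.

(433e-6) / (3.96e-3) = 109.34e-3 F

109 mF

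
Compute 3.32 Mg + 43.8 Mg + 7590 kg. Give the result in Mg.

In Mg:
  3.32 Mg → 3.32
  43.8 Mg → 43.8
  7590 kg = 7590 × 10^-3 Mg = 7.59
Sum: 3.32 + 43.8 + 7.59 = 54.71

54.71 Mg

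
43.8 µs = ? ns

micro = 10⁻⁶, nano = 10⁻⁹; factor is 10³.
43.8 × 10³ = 43800

43800 ns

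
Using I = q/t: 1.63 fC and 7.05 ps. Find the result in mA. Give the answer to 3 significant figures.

(1.63 × 10⁻¹⁵) / (7.05 × 10⁻¹²) = 0.23121 × 10⁻³ A

0.231 mA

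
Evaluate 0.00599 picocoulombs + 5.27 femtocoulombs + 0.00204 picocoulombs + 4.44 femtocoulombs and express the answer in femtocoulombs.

17.74 femtocoulombs

In femtocoulombs:
  0.00599 picocoulombs = 0.00599 × 10³ femtocoulombs = 5.99
  5.27 femtocoulombs → 5.27
  0.00204 picocoulombs = 0.00204 × 10³ femtocoulombs = 2.04
  4.44 femtocoulombs → 4.44
Sum: 5.99 + 5.27 + 2.04 + 4.44 = 17.74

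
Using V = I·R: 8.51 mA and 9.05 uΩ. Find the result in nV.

77.0155 nV

8.51 × 10⁻³ × 9.05 × 10⁻⁶ = 77.0155 × 10⁻⁹ V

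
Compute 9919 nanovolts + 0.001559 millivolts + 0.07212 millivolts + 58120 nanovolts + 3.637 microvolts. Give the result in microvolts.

In microvolts:
  9919 nanovolts = 9919e-3 microvolts = 9.919
  0.001559 millivolts = 0.001559e3 microvolts = 1.559
  0.07212 millivolts = 0.07212e3 microvolts = 72.12
  58120 nanovolts = 58120e-3 microvolts = 58.12
  3.637 microvolts → 3.637
Sum: 9.919 + 1.559 + 72.12 + 58.12 + 3.637 = 145.355

145.355 microvolts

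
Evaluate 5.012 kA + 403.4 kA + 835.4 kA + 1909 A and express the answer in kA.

1245.721 kA

In kA:
  5.012 kA → 5.012
  403.4 kA → 403.4
  835.4 kA → 835.4
  1909 A = 1909e-3 kA = 1.909
Sum: 5.012 + 403.4 + 835.4 + 1.909 = 1245.721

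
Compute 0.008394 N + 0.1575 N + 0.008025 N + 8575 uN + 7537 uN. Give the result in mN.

190.031 mN

In mN:
  0.008394 N = 0.008394 × 10³ mN = 8.394
  0.1575 N = 0.1575 × 10³ mN = 157.5
  0.008025 N = 0.008025 × 10³ mN = 8.025
  8575 uN = 8575 × 10⁻³ mN = 8.575
  7537 uN = 7537 × 10⁻³ mN = 7.537
Sum: 8.394 + 157.5 + 8.025 + 8.575 + 7.537 = 190.031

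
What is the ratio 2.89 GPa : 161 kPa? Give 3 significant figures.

18000

(2.89 × 10^9) / (161 × 10^3) = 0.01795 × 10^6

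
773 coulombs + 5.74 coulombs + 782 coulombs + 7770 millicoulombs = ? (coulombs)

In coulombs:
  773 coulombs → 773
  5.74 coulombs → 5.74
  782 coulombs → 782
  7770 millicoulombs = 7770e-3 coulombs = 7.77
Sum: 773 + 5.74 + 782 + 7.77 = 1568.51

1568.51 coulombs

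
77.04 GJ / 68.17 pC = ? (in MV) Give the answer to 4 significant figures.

1130000000000000 MV

(77.04e9) / (68.17e-12) = 1.13012e21 V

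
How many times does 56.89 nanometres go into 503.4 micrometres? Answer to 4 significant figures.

8849

(503.4 × 10⁻⁶) / (56.89 × 10⁻⁹) = 8.8487 × 10³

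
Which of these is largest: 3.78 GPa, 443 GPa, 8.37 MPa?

443 GPa

3.78 GPa = 3780000000 Pa
443 GPa = 443000000000 Pa
8.37 MPa = 8370000 Pa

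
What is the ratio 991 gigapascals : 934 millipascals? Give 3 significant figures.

(991 × 10^9) / (934 × 10^-3) = 1.061 × 10^12

1060000000000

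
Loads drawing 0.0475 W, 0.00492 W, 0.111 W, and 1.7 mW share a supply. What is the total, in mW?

In mW:
  0.0475 W = 0.0475 × 10³ mW = 47.5
  0.00492 W = 0.00492 × 10³ mW = 4.92
  0.111 W = 0.111 × 10³ mW = 111
  1.7 mW → 1.7
Sum: 47.5 + 4.92 + 111 + 1.7 = 165.12

165.12 mW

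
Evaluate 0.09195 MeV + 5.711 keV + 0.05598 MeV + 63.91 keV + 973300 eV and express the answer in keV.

1190.851 keV

In keV:
  0.09195 MeV = 0.09195 × 10^3 keV = 91.95
  5.711 keV → 5.711
  0.05598 MeV = 0.05598 × 10^3 keV = 55.98
  63.91 keV → 63.91
  973300 eV = 973300 × 10^-3 keV = 973.3
Sum: 91.95 + 5.711 + 55.98 + 63.91 + 973.3 = 1190.851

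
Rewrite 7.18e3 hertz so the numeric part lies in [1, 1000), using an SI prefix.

7.18 kilohertz

= 7.18e3 hertz; 1e3 is kilo.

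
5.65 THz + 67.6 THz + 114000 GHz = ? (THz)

In THz:
  5.65 THz → 5.65
  67.6 THz → 67.6
  114000 GHz = 114000 × 10^-3 THz = 114
Sum: 5.65 + 67.6 + 114 = 187.25

187.25 THz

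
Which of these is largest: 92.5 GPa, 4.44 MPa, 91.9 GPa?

92.5 GPa = 92500000000 Pa
4.44 MPa = 4440000 Pa
91.9 GPa = 91900000000 Pa

92.5 GPa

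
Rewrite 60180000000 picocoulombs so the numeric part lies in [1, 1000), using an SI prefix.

= 60.18 × 10⁻³ coulombs; 10⁻³ is milli.

60.18 millicoulombs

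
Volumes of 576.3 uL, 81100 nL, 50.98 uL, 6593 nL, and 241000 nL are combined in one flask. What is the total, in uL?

955.973 uL

In uL:
  576.3 uL → 576.3
  81100 nL = 81100 × 10⁻³ uL = 81.1
  50.98 uL → 50.98
  6593 nL = 6593 × 10⁻³ uL = 6.593
  241000 nL = 241000 × 10⁻³ uL = 241
Sum: 576.3 + 81.1 + 50.98 + 6.593 + 241 = 955.973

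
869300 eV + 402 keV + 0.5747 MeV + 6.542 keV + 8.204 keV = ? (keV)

1860.746 keV

In keV:
  869300 eV = 869300e-3 keV = 869.3
  402 keV → 402
  0.5747 MeV = 0.5747e3 keV = 574.7
  6.542 keV → 6.542
  8.204 keV → 8.204
Sum: 869.3 + 402 + 574.7 + 6.542 + 8.204 = 1860.746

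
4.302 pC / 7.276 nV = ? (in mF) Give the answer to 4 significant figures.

(4.302e-12) / (7.276e-9) = 0.591259e-3 F

0.5913 mF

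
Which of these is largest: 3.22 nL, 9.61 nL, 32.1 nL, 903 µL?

3.22 nL = 0.00000000322 L
9.61 nL = 0.00000000961 L
32.1 nL = 0.0000000321 L
903 µL = 0.000903 L

903 µL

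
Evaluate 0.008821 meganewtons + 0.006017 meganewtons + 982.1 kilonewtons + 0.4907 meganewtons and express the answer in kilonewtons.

1487.638 kilonewtons

In kilonewtons:
  0.008821 meganewtons = 0.008821 × 10³ kilonewtons = 8.821
  0.006017 meganewtons = 0.006017 × 10³ kilonewtons = 6.017
  982.1 kilonewtons → 982.1
  0.4907 meganewtons = 0.4907 × 10³ kilonewtons = 490.7
Sum: 8.821 + 6.017 + 982.1 + 490.7 = 1487.638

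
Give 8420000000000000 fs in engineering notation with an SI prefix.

8.42 s

= 8.42 s; mantissa already in [1, 1000).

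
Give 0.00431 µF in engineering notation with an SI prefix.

= 4.31 × 10⁻⁹ F; 10⁻⁹ is nano.

4.31 nF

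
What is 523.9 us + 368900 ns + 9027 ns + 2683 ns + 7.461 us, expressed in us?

In us:
  523.9 us → 523.9
  368900 ns = 368900 × 10⁻³ us = 368.9
  9027 ns = 9027 × 10⁻³ us = 9.027
  2683 ns = 2683 × 10⁻³ us = 2.683
  7.461 us → 7.461
Sum: 523.9 + 368.9 + 9.027 + 2.683 + 7.461 = 911.971

911.971 us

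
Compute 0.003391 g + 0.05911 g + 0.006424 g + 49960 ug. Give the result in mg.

In mg:
  0.003391 g = 0.003391 × 10^3 mg = 3.391
  0.05911 g = 0.05911 × 10^3 mg = 59.11
  0.006424 g = 0.006424 × 10^3 mg = 6.424
  49960 ug = 49960 × 10^-3 mg = 49.96
Sum: 3.391 + 59.11 + 6.424 + 49.96 = 118.885

118.885 mg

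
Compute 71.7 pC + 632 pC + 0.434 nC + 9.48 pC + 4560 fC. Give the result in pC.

In pC:
  71.7 pC → 71.7
  632 pC → 632
  0.434 nC = 0.434 × 10³ pC = 434
  9.48 pC → 9.48
  4560 fC = 4560 × 10⁻³ pC = 4.56
Sum: 71.7 + 632 + 434 + 9.48 + 4.56 = 1151.74

1151.74 pC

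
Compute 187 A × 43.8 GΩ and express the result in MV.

8190600 MV

187 × 43.8e9 = 8190.6e9 V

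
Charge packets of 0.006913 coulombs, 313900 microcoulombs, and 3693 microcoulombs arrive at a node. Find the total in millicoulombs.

In millicoulombs:
  0.006913 coulombs = 0.006913e3 millicoulombs = 6.913
  313900 microcoulombs = 313900e-3 millicoulombs = 313.9
  3693 microcoulombs = 3693e-3 millicoulombs = 3.693
Sum: 6.913 + 313.9 + 3.693 = 324.506

324.506 millicoulombs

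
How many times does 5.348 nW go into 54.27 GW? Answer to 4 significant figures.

(54.27 × 10^9) / (5.348 × 10^-9) = 10.148 × 10^18

10150000000000000000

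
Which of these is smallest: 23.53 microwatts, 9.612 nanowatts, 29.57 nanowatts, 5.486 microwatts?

23.53 microwatts = 0.00002353 watts
9.612 nanowatts = 0.000000009612 watts
29.57 nanowatts = 0.00000002957 watts
5.486 microwatts = 0.000005486 watts

9.612 nanowatts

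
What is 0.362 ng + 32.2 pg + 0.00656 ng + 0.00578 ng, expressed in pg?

In pg:
  0.362 ng = 0.362 × 10^3 pg = 362
  32.2 pg → 32.2
  0.00656 ng = 0.00656 × 10^3 pg = 6.56
  0.00578 ng = 0.00578 × 10^3 pg = 5.78
Sum: 362 + 32.2 + 6.56 + 5.78 = 406.54

406.54 pg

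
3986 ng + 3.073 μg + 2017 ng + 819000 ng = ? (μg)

In μg:
  3986 ng = 3986 × 10^-3 μg = 3.986
  3.073 μg → 3.073
  2017 ng = 2017 × 10^-3 μg = 2.017
  819000 ng = 819000 × 10^-3 μg = 819
Sum: 3.986 + 3.073 + 2.017 + 819 = 828.076

828.076 μg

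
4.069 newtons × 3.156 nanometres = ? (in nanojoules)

12.841764 nanojoules

4.069 × 3.156 × 10^-9 = 12.841764 × 10^-9 J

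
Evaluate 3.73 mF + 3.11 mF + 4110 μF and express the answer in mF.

10.95 mF

In mF:
  3.73 mF → 3.73
  3.11 mF → 3.11
  4110 μF = 4110e-3 mF = 4.11
Sum: 3.73 + 3.11 + 4.11 = 10.95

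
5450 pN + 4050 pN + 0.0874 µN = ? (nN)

In nN:
  5450 pN = 5450 × 10^-3 nN = 5.45
  4050 pN = 4050 × 10^-3 nN = 4.05
  0.0874 µN = 0.0874 × 10^3 nN = 87.4
Sum: 5.45 + 4.05 + 87.4 = 96.9

96.9 nN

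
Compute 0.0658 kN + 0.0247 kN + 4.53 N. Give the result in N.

In N:
  0.0658 kN = 0.0658 × 10³ N = 65.8
  0.0247 kN = 0.0247 × 10³ N = 24.7
  4.53 N → 4.53
Sum: 65.8 + 24.7 + 4.53 = 95.03

95.03 N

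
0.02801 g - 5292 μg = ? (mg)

22.718 mg

In mg:
  0.02801 g = 0.02801 × 10^3 mg = 28.01
  5292 μg = 5292 × 10^-3 mg = 5.292
Difference: 28.01 - 5.292 = 22.718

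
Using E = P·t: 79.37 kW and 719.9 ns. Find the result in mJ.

79.37 × 10³ × 719.9 × 10⁻⁹ = 57138.463 × 10⁻⁶ J

57.138463 mJ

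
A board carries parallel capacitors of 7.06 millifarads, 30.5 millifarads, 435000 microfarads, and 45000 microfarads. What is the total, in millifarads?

In millifarads:
  7.06 millifarads → 7.06
  30.5 millifarads → 30.5
  435000 microfarads = 435000 × 10^-3 millifarads = 435
  45000 microfarads = 45000 × 10^-3 millifarads = 45
Sum: 7.06 + 30.5 + 435 + 45 = 517.56

517.56 millifarads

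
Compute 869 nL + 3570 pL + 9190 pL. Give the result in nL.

881.76 nL

In nL:
  869 nL → 869
  3570 pL = 3570 × 10^-3 nL = 3.57
  9190 pL = 9190 × 10^-3 nL = 9.19
Sum: 869 + 3.57 + 9.19 = 881.76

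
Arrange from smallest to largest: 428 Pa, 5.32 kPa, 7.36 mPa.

428 Pa = 428 Pa
5.32 kPa = 5320 Pa
7.36 mPa = 0.00736 Pa

7.36 mPa < 428 Pa < 5.32 kPa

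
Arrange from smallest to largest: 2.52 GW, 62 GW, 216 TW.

2.52 GW < 62 GW < 216 TW

2.52 GW = 2520000000 W
62 GW = 62000000000 W
216 TW = 216000000000000 W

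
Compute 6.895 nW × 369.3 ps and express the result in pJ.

6.895e-9 × 369.3e-12 = 2546.3235e-21 J

0.0000025463235 pJ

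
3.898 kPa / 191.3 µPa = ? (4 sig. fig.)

20380000

(3.898 × 10³) / (191.3 × 10⁻⁶) = 0.020376 × 10⁹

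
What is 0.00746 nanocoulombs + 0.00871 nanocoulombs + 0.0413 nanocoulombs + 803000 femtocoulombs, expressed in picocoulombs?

860.47 picocoulombs

In picocoulombs:
  0.00746 nanocoulombs = 0.00746 × 10^3 picocoulombs = 7.46
  0.00871 nanocoulombs = 0.00871 × 10^3 picocoulombs = 8.71
  0.0413 nanocoulombs = 0.0413 × 10^3 picocoulombs = 41.3
  803000 femtocoulombs = 803000 × 10^-3 picocoulombs = 803
Sum: 7.46 + 8.71 + 41.3 + 803 = 860.47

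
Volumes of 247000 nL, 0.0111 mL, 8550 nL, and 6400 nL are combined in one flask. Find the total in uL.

In uL:
  247000 nL = 247000 × 10^-3 uL = 247
  0.0111 mL = 0.0111 × 10^3 uL = 11.1
  8550 nL = 8550 × 10^-3 uL = 8.55
  6400 nL = 6400 × 10^-3 uL = 6.4
Sum: 247 + 11.1 + 8.55 + 6.4 = 273.05

273.05 uL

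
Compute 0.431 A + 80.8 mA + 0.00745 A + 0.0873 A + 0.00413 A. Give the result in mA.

In mA:
  0.431 A = 0.431 × 10³ mA = 431
  80.8 mA → 80.8
  0.00745 A = 0.00745 × 10³ mA = 7.45
  0.0873 A = 0.0873 × 10³ mA = 87.3
  0.00413 A = 0.00413 × 10³ mA = 4.13
Sum: 431 + 80.8 + 7.45 + 87.3 + 4.13 = 610.68

610.68 mA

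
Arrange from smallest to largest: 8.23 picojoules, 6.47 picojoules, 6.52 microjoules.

8.23 picojoules = 0.00000000000823 joules
6.47 picojoules = 0.00000000000647 joules
6.52 microjoules = 0.00000652 joules

6.47 picojoules < 8.23 picojoules < 6.52 microjoules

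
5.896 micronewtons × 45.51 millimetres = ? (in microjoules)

0.26832696 microjoules

5.896 × 10⁻⁶ × 45.51 × 10⁻³ = 268.32696 × 10⁻⁹ J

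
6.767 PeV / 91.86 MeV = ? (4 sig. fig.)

73670000

(6.767 × 10^15) / (91.86 × 10^6) = 0.073666 × 10^9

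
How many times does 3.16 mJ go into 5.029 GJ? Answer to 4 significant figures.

(5.029e9) / (3.16e-3) = 1.5915e12

1591000000000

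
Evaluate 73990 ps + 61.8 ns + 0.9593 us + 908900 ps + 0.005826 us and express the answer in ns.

2009.816 ns

In ns:
  73990 ps = 73990 × 10^-3 ns = 73.99
  61.8 ns → 61.8
  0.9593 us = 0.9593 × 10^3 ns = 959.3
  908900 ps = 908900 × 10^-3 ns = 908.9
  0.005826 us = 0.005826 × 10^3 ns = 5.826
Sum: 73.99 + 61.8 + 959.3 + 908.9 + 5.826 = 2009.816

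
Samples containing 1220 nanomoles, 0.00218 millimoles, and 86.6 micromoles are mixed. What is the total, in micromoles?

In micromoles:
  1220 nanomoles = 1220 × 10^-3 micromoles = 1.22
  0.00218 millimoles = 0.00218 × 10^3 micromoles = 2.18
  86.6 micromoles → 86.6
Sum: 1.22 + 2.18 + 86.6 = 90

90 micromoles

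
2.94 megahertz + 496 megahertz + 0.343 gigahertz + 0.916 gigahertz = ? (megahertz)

1757.94 megahertz

In megahertz:
  2.94 megahertz → 2.94
  496 megahertz → 496
  0.343 gigahertz = 0.343e3 megahertz = 343
  0.916 gigahertz = 0.916e3 megahertz = 916
Sum: 2.94 + 496 + 343 + 916 = 1757.94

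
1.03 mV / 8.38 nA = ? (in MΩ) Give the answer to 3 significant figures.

0.123 MΩ

(1.03 × 10⁻³) / (8.38 × 10⁻⁹) = 0.12291 × 10⁶ Ω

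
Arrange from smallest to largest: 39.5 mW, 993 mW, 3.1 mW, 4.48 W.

3.1 mW < 39.5 mW < 993 mW < 4.48 W

39.5 mW = 0.0395 W
993 mW = 0.993 W
3.1 mW = 0.0031 W
4.48 W = 4.48 W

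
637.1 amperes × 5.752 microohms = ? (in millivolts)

3.6645992 millivolts

637.1 × 5.752 × 10^-6 = 3664.5992 × 10^-6 V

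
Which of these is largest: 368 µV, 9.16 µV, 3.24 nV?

368 µV = 0.000368 V
9.16 µV = 0.00000916 V
3.24 nV = 0.00000000324 V

368 µV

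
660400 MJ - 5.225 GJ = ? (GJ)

In GJ:
  660400 MJ = 660400e-3 GJ = 660.4
  5.225 GJ → 5.225
Difference: 660.4 - 5.225 = 655.175

655.175 GJ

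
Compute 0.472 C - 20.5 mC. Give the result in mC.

451.5 mC

In mC:
  0.472 C = 0.472e3 mC = 472
  20.5 mC → 20.5
Difference: 472 - 20.5 = 451.5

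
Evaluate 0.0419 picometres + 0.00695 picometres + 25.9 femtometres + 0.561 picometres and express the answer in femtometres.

635.75 femtometres

In femtometres:
  0.0419 picometres = 0.0419 × 10^3 femtometres = 41.9
  0.00695 picometres = 0.00695 × 10^3 femtometres = 6.95
  25.9 femtometres → 25.9
  0.561 picometres = 0.561 × 10^3 femtometres = 561
Sum: 41.9 + 6.95 + 25.9 + 561 = 635.75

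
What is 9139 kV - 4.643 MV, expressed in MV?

4.496 MV

In MV:
  9139 kV = 9139e-3 MV = 9.139
  4.643 MV → 4.643
Difference: 9.139 - 4.643 = 4.496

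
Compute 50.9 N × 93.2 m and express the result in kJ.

50.9 × 93.2 = 4743.88 J

4.74388 kJ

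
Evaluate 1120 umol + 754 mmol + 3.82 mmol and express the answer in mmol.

758.94 mmol

In mmol:
  1120 umol = 1120e-3 mmol = 1.12
  754 mmol → 754
  3.82 mmol → 3.82
Sum: 1.12 + 754 + 3.82 = 758.94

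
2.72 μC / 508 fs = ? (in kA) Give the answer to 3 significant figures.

5350 kA

(2.72e-6) / (508e-15) = 0.0053543e9 A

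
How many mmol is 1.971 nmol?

0.000001971 mmol

nano = 10⁻⁹, milli = 10⁻³; factor is 10⁻⁶.
1.971 × 10⁻⁶ = 0.000001971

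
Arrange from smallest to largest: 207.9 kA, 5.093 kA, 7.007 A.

207.9 kA = 207900 A
5.093 kA = 5093 A
7.007 A = 7.007 A

7.007 A < 5.093 kA < 207.9 kA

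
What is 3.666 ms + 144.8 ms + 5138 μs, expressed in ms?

In ms:
  3.666 ms → 3.666
  144.8 ms → 144.8
  5138 μs = 5138 × 10^-3 ms = 5.138
Sum: 3.666 + 144.8 + 5.138 = 153.604

153.604 ms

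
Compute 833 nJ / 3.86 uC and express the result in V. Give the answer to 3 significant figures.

0.216 V

(833e-9) / (3.86e-6) = 215.8e-3 V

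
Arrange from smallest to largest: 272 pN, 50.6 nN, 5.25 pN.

5.25 pN < 272 pN < 50.6 nN

272 pN = 0.000000000272 N
50.6 nN = 0.0000000506 N
5.25 pN = 0.00000000000525 N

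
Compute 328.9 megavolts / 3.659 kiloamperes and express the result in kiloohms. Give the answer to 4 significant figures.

(328.9 × 10⁶) / (3.659 × 10³) = 89.8879 × 10³ Ω

89.89 kiloohms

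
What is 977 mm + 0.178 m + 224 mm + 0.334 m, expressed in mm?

1713 mm

In mm:
  977 mm → 977
  0.178 m = 0.178 × 10³ mm = 178
  224 mm → 224
  0.334 m = 0.334 × 10³ mm = 334
Sum: 977 + 178 + 224 + 334 = 1713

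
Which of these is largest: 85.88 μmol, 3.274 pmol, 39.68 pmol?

85.88 μmol = 0.00008588 mol
3.274 pmol = 0.000000000003274 mol
39.68 pmol = 0.00000000003968 mol

85.88 μmol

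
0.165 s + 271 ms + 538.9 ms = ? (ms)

974.9 ms

In ms:
  0.165 s = 0.165 × 10³ ms = 165
  271 ms → 271
  538.9 ms → 538.9
Sum: 165 + 271 + 538.9 = 974.9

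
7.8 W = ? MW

0.0000078 MW

(no prefix) = 10^0, mega = 10^6; factor is 10^-6.
7.8 × 10^-6 = 0.0000078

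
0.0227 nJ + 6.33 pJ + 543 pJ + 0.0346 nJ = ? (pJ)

606.63 pJ

In pJ:
  0.0227 nJ = 0.0227 × 10³ pJ = 22.7
  6.33 pJ → 6.33
  543 pJ → 543
  0.0346 nJ = 0.0346 × 10³ pJ = 34.6
Sum: 22.7 + 6.33 + 543 + 34.6 = 606.63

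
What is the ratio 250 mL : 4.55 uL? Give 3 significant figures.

54900

(250 × 10^-3) / (4.55 × 10^-6) = 54.95 × 10^3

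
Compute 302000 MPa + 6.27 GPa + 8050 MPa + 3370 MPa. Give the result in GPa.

In GPa:
  302000 MPa = 302000e-3 GPa = 302
  6.27 GPa → 6.27
  8050 MPa = 8050e-3 GPa = 8.05
  3370 MPa = 3370e-3 GPa = 3.37
Sum: 302 + 6.27 + 8.05 + 3.37 = 319.69

319.69 GPa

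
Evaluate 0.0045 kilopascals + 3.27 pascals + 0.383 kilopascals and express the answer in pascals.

390.77 pascals

In pascals:
  0.0045 kilopascals = 0.0045e3 pascals = 4.5
  3.27 pascals → 3.27
  0.383 kilopascals = 0.383e3 pascals = 383
Sum: 4.5 + 3.27 + 383 = 390.77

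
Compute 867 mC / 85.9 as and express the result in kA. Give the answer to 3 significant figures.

10100000000000 kA

(867e-3) / (85.9e-18) = 10.093e15 A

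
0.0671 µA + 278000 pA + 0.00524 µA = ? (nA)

In nA:
  0.0671 µA = 0.0671 × 10³ nA = 67.1
  278000 pA = 278000 × 10⁻³ nA = 278
  0.00524 µA = 0.00524 × 10³ nA = 5.24
Sum: 67.1 + 278 + 5.24 = 350.34

350.34 nA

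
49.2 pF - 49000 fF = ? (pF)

In pF:
  49.2 pF → 49.2
  49000 fF = 49000 × 10^-3 pF = 49
Difference: 49.2 - 49 = 0.2

0.2 pF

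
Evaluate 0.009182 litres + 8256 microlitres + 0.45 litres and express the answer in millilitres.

467.438 millilitres

In millilitres:
  0.009182 litres = 0.009182e3 millilitres = 9.182
  8256 microlitres = 8256e-3 millilitres = 8.256
  0.45 litres = 0.45e3 millilitres = 450
Sum: 9.182 + 8.256 + 450 = 467.438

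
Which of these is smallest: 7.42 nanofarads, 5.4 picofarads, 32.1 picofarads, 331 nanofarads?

7.42 nanofarads = 0.00000000742 farads
5.4 picofarads = 0.0000000000054 farads
32.1 picofarads = 0.0000000000321 farads
331 nanofarads = 0.000000331 farads

5.4 picofarads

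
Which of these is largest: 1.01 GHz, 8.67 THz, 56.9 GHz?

8.67 THz

1.01 GHz = 1010000000 Hz
8.67 THz = 8670000000000 Hz
56.9 GHz = 56900000000 Hz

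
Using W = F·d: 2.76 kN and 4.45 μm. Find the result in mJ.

12.282 mJ

2.76 × 10³ × 4.45 × 10⁻⁶ = 12.282 × 10⁻³ J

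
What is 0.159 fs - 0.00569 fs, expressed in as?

153.31 as

In as:
  0.159 fs = 0.159e3 as = 159
  0.00569 fs = 0.00569e3 as = 5.69
Difference: 159 - 5.69 = 153.31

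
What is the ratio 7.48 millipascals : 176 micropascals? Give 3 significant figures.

(7.48 × 10⁻³) / (176 × 10⁻⁶) = 0.0425 × 10³

42.5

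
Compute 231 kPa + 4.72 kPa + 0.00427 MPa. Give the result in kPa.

In kPa:
  231 kPa → 231
  4.72 kPa → 4.72
  0.00427 MPa = 0.00427 × 10^3 kPa = 4.27
Sum: 231 + 4.72 + 4.27 = 239.99

239.99 kPa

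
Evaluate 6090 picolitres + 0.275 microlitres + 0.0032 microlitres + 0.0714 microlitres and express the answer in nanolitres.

355.69 nanolitres

In nanolitres:
  6090 picolitres = 6090 × 10^-3 nanolitres = 6.09
  0.275 microlitres = 0.275 × 10^3 nanolitres = 275
  0.0032 microlitres = 0.0032 × 10^3 nanolitres = 3.2
  0.0714 microlitres = 0.0714 × 10^3 nanolitres = 71.4
Sum: 6.09 + 275 + 3.2 + 71.4 = 355.69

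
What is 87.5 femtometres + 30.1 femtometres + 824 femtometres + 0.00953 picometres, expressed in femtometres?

In femtometres:
  87.5 femtometres → 87.5
  30.1 femtometres → 30.1
  824 femtometres → 824
  0.00953 picometres = 0.00953 × 10³ femtometres = 9.53
Sum: 87.5 + 30.1 + 824 + 9.53 = 951.13

951.13 femtometres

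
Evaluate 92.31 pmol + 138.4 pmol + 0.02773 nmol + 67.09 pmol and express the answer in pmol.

In pmol:
  92.31 pmol → 92.31
  138.4 pmol → 138.4
  0.02773 nmol = 0.02773e3 pmol = 27.73
  67.09 pmol → 67.09
Sum: 92.31 + 138.4 + 27.73 + 67.09 = 325.53

325.53 pmol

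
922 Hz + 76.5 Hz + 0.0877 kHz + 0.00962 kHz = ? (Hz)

1095.82 Hz

In Hz:
  922 Hz → 922
  76.5 Hz → 76.5
  0.0877 kHz = 0.0877e3 Hz = 87.7
  0.00962 kHz = 0.00962e3 Hz = 9.62
Sum: 922 + 76.5 + 87.7 + 9.62 = 1095.82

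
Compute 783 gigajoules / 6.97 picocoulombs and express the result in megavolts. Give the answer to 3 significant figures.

(783 × 10^9) / (6.97 × 10^-12) = 112.34 × 10^21 V

112000000000000000 megavolts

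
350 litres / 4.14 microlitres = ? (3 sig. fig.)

(350) / (4.14e-6) = 84.54e6

84500000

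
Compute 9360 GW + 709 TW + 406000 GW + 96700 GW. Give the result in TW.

In TW:
  9360 GW = 9360e-3 TW = 9.36
  709 TW → 709
  406000 GW = 406000e-3 TW = 406
  96700 GW = 96700e-3 TW = 96.7
Sum: 9.36 + 709 + 406 + 96.7 = 1221.06

1221.06 TW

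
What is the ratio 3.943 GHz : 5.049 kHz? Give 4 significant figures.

(3.943e9) / (5.049e3) = 0.78095e6

780900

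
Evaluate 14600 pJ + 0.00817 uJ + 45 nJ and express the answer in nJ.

67.77 nJ

In nJ:
  14600 pJ = 14600e-3 nJ = 14.6
  0.00817 uJ = 0.00817e3 nJ = 8.17
  45 nJ → 45
Sum: 14.6 + 8.17 + 45 = 67.77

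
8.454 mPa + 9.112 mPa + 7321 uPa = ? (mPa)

In mPa:
  8.454 mPa → 8.454
  9.112 mPa → 9.112
  7321 uPa = 7321e-3 mPa = 7.321
Sum: 8.454 + 9.112 + 7.321 = 24.887

24.887 mPa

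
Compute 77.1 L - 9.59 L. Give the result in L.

67.51 L

In L:
  77.1 L → 77.1
  9.59 L → 9.59
Difference: 77.1 - 9.59 = 67.51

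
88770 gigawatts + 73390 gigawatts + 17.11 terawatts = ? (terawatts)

179.27 terawatts

In terawatts:
  88770 gigawatts = 88770 × 10⁻³ terawatts = 88.77
  73390 gigawatts = 73390 × 10⁻³ terawatts = 73.39
  17.11 terawatts → 17.11
Sum: 88.77 + 73.39 + 17.11 = 179.27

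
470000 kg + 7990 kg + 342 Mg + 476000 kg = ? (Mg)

In Mg:
  470000 kg = 470000e-3 Mg = 470
  7990 kg = 7990e-3 Mg = 7.99
  342 Mg → 342
  476000 kg = 476000e-3 Mg = 476
Sum: 470 + 7.99 + 342 + 476 = 1295.99

1295.99 Mg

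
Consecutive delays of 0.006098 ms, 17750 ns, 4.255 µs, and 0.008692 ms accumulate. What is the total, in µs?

In µs:
  0.006098 ms = 0.006098 × 10^3 µs = 6.098
  17750 ns = 17750 × 10^-3 µs = 17.75
  4.255 µs → 4.255
  0.008692 ms = 0.008692 × 10^3 µs = 8.692
Sum: 6.098 + 17.75 + 4.255 + 8.692 = 36.795

36.795 µs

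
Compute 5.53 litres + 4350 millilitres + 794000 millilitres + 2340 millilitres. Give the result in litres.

In litres:
  5.53 litres → 5.53
  4350 millilitres = 4350 × 10^-3 litres = 4.35
  794000 millilitres = 794000 × 10^-3 litres = 794
  2340 millilitres = 2340 × 10^-3 litres = 2.34
Sum: 5.53 + 4.35 + 794 + 2.34 = 806.22

806.22 litres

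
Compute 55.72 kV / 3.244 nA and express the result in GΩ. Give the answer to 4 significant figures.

(55.72 × 10³) / (3.244 × 10⁻⁹) = 17.1763 × 10¹² Ω

17180 GΩ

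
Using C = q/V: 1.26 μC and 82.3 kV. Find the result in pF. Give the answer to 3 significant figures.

15.3 pF

(1.26 × 10⁻⁶) / (82.3 × 10³) = 0.01531 × 10⁻⁹ F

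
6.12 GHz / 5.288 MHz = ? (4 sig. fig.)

(6.12 × 10^9) / (5.288 × 10^6) = 1.1573 × 10^3

1157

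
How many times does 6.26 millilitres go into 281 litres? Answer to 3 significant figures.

44900

(281) / (6.26 × 10^-3) = 44.89 × 10^3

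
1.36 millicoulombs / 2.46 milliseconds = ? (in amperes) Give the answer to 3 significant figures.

(1.36 × 10⁻³) / (2.46 × 10⁻³) = 0.55285 A

0.553 amperes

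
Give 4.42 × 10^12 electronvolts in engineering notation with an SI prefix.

= 4.42 × 10^12 electronvolts; 10^12 is tera.

4.42 teraelectronvolts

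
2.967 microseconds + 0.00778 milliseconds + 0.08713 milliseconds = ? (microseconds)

In microseconds:
  2.967 microseconds → 2.967
  0.00778 milliseconds = 0.00778e3 microseconds = 7.78
  0.08713 milliseconds = 0.08713e3 microseconds = 87.13
Sum: 2.967 + 7.78 + 87.13 = 97.877

97.877 microseconds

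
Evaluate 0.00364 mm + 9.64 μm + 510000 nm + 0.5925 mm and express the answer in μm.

In μm:
  0.00364 mm = 0.00364 × 10³ μm = 3.64
  9.64 μm → 9.64
  510000 nm = 510000 × 10⁻³ μm = 510
  0.5925 mm = 0.5925 × 10³ μm = 592.5
Sum: 3.64 + 9.64 + 510 + 592.5 = 1115.78

1115.78 μm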